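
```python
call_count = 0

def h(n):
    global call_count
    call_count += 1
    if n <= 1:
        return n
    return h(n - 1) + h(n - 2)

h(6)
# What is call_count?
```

Calls(n) = 1 + Calls(n-1) + Calls(n-2); Calls(0)=Calls(1)=1. For n=6 this gives 25.

Answer: 25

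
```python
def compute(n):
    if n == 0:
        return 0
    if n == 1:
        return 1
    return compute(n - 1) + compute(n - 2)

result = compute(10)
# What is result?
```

Build up from base cases: compute(0)=0, compute(1)=1, compute(2)=1, compute(3)=2, compute(4)=3, compute(5)=5, compute(6)=8, ..., compute(10)=55

Answer: 55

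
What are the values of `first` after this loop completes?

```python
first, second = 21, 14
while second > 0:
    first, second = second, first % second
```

GCD of 21 and 14
`first` takes the values: 21 → 14 → 7

Answer: 7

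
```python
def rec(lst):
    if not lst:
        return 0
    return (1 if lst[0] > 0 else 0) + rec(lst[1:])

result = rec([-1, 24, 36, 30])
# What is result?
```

Count of positive elements in [-1, 24, 36, 30] = 3

Answer: 3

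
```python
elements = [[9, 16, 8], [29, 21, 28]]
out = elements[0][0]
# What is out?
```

Trace:
`elements = [[9, 16, 8], [29, 21, 28]]` → elements = [[9, 16, 8], [29, 21, 28]]
`out = elements[0][0]` → out = 9
So out = 9

Answer: 9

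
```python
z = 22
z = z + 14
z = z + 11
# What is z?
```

Trace:
`z = 22` → z = 22
`z = z + 14` → z = 36
`z = z + 11` → z = 47
So z = 47

Answer: 47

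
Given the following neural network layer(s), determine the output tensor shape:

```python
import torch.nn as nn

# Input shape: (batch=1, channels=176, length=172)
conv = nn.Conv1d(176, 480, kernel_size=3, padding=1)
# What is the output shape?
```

Input: (1, 176, 172) -> Output: (1, 480, 172)

Answer: (1, 480, 172)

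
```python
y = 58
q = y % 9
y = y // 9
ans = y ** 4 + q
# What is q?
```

Trace:
`y = 58` → y = 58
`q = y % 9` → q = 4
`y = y // 9` → y = 6
`ans = y ** 4 + q` → ans = 1300
So q = 4

Answer: 4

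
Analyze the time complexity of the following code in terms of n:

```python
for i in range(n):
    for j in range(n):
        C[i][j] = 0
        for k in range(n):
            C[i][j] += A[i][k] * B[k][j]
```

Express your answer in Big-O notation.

This is Naive matrix multiplication. Time complexity: O(n³).

Answer: O(n³)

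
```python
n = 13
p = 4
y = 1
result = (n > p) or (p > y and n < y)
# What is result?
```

Trace:
`n = 13` → n = 13
`p = 4` → p = 4
`y = 1` → y = 1
`result = (n > p) or (p > y and n < y)` → result = True
So result = True

Answer: True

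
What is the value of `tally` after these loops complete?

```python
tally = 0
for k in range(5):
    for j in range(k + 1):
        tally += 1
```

Triangle: 1 + 2 + ... + 5
`tally` takes the values: 0 → 1 → 2 → 3 → 4 → 5 → 6 → 7 → 8 → 9 → 10 → 11 → 12 → 13 → 14 → 15

Answer: 15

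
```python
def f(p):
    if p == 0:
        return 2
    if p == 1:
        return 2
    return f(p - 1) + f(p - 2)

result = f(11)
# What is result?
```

Build up from base cases: f(0)=2, f(1)=2, f(2)=4, f(3)=6, f(4)=10, f(5)=16, f(6)=26, ..., f(11)=288

Answer: 288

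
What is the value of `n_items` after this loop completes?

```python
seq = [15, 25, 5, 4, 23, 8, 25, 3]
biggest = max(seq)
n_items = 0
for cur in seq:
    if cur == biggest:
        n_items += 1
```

Count of max value 25 in [15, 25, 5, 4, 23, 8, 25, 3]
`n_items` takes the values: 0 → 1 → 2

Answer: 2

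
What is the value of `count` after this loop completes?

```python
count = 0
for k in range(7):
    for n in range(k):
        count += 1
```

Triangle number: 0+1+2+...+6
`count` takes the values: 0 → 1 → 2 → 3 → 4 → 5 → 6 → 7 → 8 → 9 → 10 → 11 → 12 → 13 → 14 → 15 → 16 → 17 → 18 → 19 → 20 → 21

Answer: 21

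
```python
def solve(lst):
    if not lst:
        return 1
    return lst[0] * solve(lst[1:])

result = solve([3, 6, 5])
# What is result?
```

Product over [3, 6, 5] = 3 * 6 * 5 = 90

Answer: 90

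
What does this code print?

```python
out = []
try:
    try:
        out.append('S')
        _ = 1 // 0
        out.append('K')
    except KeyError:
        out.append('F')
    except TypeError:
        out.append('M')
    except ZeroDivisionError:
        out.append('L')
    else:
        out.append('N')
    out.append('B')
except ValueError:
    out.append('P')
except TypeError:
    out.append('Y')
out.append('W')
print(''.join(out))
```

Execution trace: 'S' (inner try body) → 'L' (inner except ZeroDivisionError) → 'B' (try body, no exception) → 'W' (after the try/except). Output: SLBW

Answer: SLBW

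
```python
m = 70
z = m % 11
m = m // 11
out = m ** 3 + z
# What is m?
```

Trace:
`m = 70` → m = 70
`z = m % 11` → z = 4
`m = m // 11` → m = 6
`out = m ** 3 + z` → out = 220
So m = 6

Answer: 6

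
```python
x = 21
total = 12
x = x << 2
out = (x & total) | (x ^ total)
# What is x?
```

Trace:
`x = 21` → x = 21
`total = 12` → total = 12
`x = x << 2` → x = 84
`out = (x & total) | (x ^ total)` → out = 92
So x = 84

Answer: 84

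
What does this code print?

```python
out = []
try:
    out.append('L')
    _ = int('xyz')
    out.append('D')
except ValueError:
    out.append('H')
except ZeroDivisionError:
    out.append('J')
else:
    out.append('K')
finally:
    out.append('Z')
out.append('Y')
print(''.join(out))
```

Execution trace: 'L' (try body) → 'H' (except ValueError) → 'Z' (finally) → 'Y' (after the try/except). Output: LHZY

Answer: LHZY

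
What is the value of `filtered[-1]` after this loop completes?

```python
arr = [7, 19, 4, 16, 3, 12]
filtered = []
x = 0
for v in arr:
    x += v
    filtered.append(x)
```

Cumulative sum ends at 61
`filtered` takes the values: [] → [7] → [7, 26] → [7, 26, 30] → [7, 26, 30, 46] → [7, 26, 30, 46, 49] → [7, 26, 30, 46, 49, 61]
So `filtered[-1]` = 61

Answer: 61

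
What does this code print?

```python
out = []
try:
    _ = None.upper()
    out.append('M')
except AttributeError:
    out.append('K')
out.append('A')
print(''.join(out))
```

Execution trace: 'K' (except AttributeError) → 'A' (after the try/except). Output: KA

Answer: KA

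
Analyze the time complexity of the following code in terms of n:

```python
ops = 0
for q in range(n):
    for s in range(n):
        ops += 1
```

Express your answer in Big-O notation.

Each loop level contributes: n × n. Multiplying the contributions gives O(n^2).

Answer: O(n^2)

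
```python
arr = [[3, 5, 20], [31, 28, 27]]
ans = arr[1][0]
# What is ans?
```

Trace:
`arr = [[3, 5, 20], [31, 28, 27]]` → arr = [[3, 5, 20], [31, 28, 27]]
`ans = arr[1][0]` → ans = 31
So ans = 31

Answer: 31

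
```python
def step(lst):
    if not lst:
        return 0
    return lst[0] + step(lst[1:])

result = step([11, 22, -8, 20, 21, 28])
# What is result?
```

11 + 22 + (-8) + 20 + 21 + 28 + 0 = 94

Answer: 94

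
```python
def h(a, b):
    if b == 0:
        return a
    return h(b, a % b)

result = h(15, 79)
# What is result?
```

h(15, 79) -> h(79, 15) -> h(15, 4) -> h(4, 3) -> h(3, 1) -> h(1, 0) -> 1

Answer: 1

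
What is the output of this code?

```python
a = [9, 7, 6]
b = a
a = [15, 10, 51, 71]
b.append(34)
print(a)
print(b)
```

Key concept: rebinding vs mutation: a is rebound to a new list, b still points at the original.
Step by step:
`a = [9, 7, 6]` → a = [9, 7, 6]
`b = a` → b = [9, 7, 6] (same object as a)
`a = [15, 10, 51, 71]` → a = [15, 10, 51, 71]
`b.append(34)` → b = [9, 7, 6, 34]
`print(a)` → prints [15, 10, 51, 71]
`print(b)` → prints [9, 7, 6, 34]

Answer:
[15, 10, 51, 71]
[9, 7, 6, 34]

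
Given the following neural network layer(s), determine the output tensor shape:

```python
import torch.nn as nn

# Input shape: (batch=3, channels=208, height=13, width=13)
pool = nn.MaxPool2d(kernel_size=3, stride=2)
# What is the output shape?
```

Input: (3, 208, 13, 13) -> Output: (3, 208, 6, 6)

Answer: (3, 208, 6, 6)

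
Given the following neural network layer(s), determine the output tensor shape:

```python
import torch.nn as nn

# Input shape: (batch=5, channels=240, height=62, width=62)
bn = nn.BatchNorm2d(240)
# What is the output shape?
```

Input: (5, 240, 62, 62) -> Output: (5, 240, 62, 62)

Answer: (5, 240, 62, 62)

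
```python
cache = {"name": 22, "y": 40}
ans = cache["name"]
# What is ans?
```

Trace:
`cache = {"name": 22, "y": 40}` → cache = {'name': 22, 'y': 40}
`ans = cache["name"]` → ans = 22
So ans = 22

Answer: 22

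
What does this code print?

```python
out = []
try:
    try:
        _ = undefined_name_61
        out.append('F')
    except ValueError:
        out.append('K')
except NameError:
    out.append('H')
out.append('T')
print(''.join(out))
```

Execution trace: 'H' (outer except NameError) → 'T' (after the try/except). Output: HT

Answer: HT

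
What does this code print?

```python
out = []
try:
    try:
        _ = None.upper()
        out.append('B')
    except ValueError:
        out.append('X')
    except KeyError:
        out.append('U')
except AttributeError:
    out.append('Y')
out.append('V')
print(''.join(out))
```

Execution trace: 'Y' (outer except AttributeError) → 'V' (after the try/except). Output: YV

Answer: YV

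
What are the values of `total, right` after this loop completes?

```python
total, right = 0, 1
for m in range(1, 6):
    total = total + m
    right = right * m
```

Sum and factorial of 1 to 5
`total, right` takes the values: (0, 1) → (1, 1) → (3, 1) → (3, 2) → (6, 2) → (6, 6) → (10, 6) → (10, 24) → (15, 24) → (15, 120)

Answer: 15, 120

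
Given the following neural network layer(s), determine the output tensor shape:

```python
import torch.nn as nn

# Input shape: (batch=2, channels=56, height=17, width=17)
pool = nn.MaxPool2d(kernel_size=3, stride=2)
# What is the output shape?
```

Input: (2, 56, 17, 17) -> Output: (2, 56, 8, 8)

Answer: (2, 56, 8, 8)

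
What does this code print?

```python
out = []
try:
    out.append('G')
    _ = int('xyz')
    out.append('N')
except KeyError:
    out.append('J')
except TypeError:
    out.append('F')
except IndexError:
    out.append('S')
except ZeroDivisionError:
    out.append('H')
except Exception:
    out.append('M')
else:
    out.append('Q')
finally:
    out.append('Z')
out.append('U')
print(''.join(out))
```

Execution trace: 'G' (try body) → 'M' (except Exception) → 'Z' (finally) → 'U' (after the try/except). Output: GMZU

Answer: GMZU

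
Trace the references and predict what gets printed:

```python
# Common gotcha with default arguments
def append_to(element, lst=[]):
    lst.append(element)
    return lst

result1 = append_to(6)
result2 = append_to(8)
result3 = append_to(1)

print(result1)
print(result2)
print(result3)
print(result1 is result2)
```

Key concept: mutable default argument gotcha.
Step by step:
`result1 = append_to(6)` → result1 = [6]
`result2 = append_to(8)` → result1 = [6, 8] (same object as result2); result2 = [6, 8] (same object as result1)
`result3 = append_to(1)` → result1 = [6, 8, 1] (same object as result2, result3); result2 = [6, 8, 1] (same object as result1, result3); result3 = [6, 8, 1] (same object as result1, result2)
`print(result1)` → prints [6, 8, 1]
`print(result2)` → prints [6, 8, 1]
`print(result3)` → prints [6, 8, 1]
`print(result1 is result2)` → prints True

Answer:
[6, 8, 1]
[6, 8, 1]
[6, 8, 1]
True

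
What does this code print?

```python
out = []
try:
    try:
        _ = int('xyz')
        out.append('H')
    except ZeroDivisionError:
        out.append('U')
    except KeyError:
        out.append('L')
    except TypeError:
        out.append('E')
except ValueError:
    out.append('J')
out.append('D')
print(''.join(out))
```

Execution trace: 'J' (outer except ValueError) → 'D' (after the try/except). Output: JD

Answer: JD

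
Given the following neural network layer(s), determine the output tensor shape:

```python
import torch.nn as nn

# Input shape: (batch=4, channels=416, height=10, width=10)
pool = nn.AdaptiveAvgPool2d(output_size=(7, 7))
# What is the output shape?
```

Input: (4, 416, 10, 10) -> Output: (4, 416, 7, 7)

Answer: (4, 416, 7, 7)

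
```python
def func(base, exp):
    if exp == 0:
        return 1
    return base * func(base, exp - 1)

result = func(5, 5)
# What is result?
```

func(5, 5) = 5 * 5 * 5 * 5 * 5 = 3125

Answer: 3125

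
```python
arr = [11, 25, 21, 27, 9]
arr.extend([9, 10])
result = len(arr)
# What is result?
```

Trace:
`arr = [11, 25, 21, 27, 9]` → arr = [11, 25, 21, 27, 9]
`arr.extend([9, 10])` → arr = [11, 25, 21, 27, 9, 9, 10]
`result = len(arr)` → result = 7
So result = 7

Answer: 7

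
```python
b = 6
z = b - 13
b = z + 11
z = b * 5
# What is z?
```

Trace:
`b = 6` → b = 6
`z = b - 13` → z = -7
`b = z + 11` → b = 4
`z = b * 5` → z = 20
So z = 20

Answer: 20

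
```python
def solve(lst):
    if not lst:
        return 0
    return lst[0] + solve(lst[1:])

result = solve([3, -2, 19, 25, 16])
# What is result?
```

3 + (-2) + 19 + 25 + 16 + 0 = 61

Answer: 61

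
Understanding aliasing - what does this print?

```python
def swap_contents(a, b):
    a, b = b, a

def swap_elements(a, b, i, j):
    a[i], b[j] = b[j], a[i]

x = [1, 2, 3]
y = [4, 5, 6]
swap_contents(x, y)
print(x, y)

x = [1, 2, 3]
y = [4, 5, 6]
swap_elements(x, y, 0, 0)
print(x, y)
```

Key concept: parameter rebinding vs mutation.
Step by step:
`x = [1, 2, 3]` → x = [1, 2, 3]
`y = [4, 5, 6]` → y = [4, 5, 6]
`swap_contents(x, y)` → no visible change to tracked variables
`print(x, y)` → prints [1, 2, 3] [4, 5, 6]
`x = [1, 2, 3]` → x = [1, 2, 3]
`y = [4, 5, 6]` → y = [4, 5, 6]
`swap_elements(x, y, 0, 0)` → x = [4, 2, 3]; y = [1, 5, 6]
`print(x, y)` → prints [4, 2, 3] [1, 5, 6]

Answer:
[1, 2, 3] [4, 5, 6]
[4, 2, 3] [1, 5, 6]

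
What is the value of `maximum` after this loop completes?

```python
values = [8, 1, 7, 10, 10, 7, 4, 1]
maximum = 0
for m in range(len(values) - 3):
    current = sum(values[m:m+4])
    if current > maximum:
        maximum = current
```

Max sum of 4-element window in [8, 1, 7, 10, 10, 7, 4, 1]
`maximum` takes the values: 0 → 26 → 28 → 34

Answer: 34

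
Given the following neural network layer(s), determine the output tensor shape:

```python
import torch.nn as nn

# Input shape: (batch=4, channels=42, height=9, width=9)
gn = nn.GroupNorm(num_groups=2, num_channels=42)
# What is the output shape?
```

Input: (4, 42, 9, 9) -> Output: (4, 42, 9, 9)

Answer: (4, 42, 9, 9)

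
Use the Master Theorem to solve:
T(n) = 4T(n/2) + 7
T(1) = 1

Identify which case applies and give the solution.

a=4, b=2, f(n)=7. log_2(4) = 2. Since c=0 < 2, Case 1 applies: T(n) = Θ(n^log_b(a)) = O(n^2).

Answer: O(n^2) - Case 1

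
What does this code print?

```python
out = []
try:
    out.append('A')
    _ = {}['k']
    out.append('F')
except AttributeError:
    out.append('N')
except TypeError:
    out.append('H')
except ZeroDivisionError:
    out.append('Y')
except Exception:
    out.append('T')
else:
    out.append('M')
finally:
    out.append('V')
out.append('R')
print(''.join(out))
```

Execution trace: 'A' (try body) → 'T' (except Exception) → 'V' (finally) → 'R' (after the try/except). Output: ATVR

Answer: ATVR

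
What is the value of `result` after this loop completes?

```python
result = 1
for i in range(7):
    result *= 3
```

3^7 = 2187
`result` takes the values: 1 → 3 → 9 → 27 → 81 → 243 → 729 → 2187

Answer: 2187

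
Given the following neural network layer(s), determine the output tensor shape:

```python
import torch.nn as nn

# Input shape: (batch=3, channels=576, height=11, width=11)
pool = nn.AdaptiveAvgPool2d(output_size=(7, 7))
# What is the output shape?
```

Input: (3, 576, 11, 11) -> Output: (3, 576, 7, 7)

Answer: (3, 576, 7, 7)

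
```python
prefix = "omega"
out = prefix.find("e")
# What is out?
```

Trace:
`prefix = "omega"` → prefix = 'omega'
`out = prefix.find("e")` → out = 2
So out = 2

Answer: 2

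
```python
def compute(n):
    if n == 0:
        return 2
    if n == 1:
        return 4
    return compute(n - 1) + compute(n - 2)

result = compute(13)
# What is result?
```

Build up from base cases: compute(0)=2, compute(1)=4, compute(2)=6, compute(3)=10, compute(4)=16, compute(5)=26, compute(6)=42, ..., compute(13)=1220

Answer: 1220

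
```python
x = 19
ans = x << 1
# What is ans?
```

Trace:
`x = 19` → x = 19
`ans = x << 1` → ans = 38
So ans = 38

Answer: 38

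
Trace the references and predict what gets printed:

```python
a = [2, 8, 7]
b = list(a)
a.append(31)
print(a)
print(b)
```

Key concept: list() constructor creates copy.
Step by step:
`a = [2, 8, 7]` → a = [2, 8, 7]
`b = list(a)` → b = [2, 8, 7]
`a.append(31)` → a = [2, 8, 7, 31]
`print(a)` → prints [2, 8, 7, 31]
`print(b)` → prints [2, 8, 7]

Answer:
[2, 8, 7, 31]
[2, 8, 7]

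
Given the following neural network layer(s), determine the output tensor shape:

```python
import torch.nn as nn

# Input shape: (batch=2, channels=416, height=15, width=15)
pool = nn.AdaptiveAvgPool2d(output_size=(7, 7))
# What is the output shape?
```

Input: (2, 416, 15, 15) -> Output: (2, 416, 7, 7)

Answer: (2, 416, 7, 7)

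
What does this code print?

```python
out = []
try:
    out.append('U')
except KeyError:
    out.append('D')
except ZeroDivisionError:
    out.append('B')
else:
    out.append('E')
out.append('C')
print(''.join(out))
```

Execution trace: 'U' (try body, no exception) → 'E' (else) → 'C' (after the try/except). Output: UEC

Answer: UEC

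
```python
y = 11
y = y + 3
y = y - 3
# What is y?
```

Trace:
`y = 11` → y = 11
`y = y + 3` → y = 14
`y = y - 3` → y = 11
So y = 11

Answer: 11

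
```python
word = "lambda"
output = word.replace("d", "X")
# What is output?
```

Trace:
`word = "lambda"` → word = 'lambda'
`output = word.replace("d", "X")` → output = 'lambXa'
So output = 'lambXa'

Answer: 'lambXa'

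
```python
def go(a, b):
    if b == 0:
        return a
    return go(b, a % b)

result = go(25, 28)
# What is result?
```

go(25, 28) -> go(28, 25) -> go(25, 3) -> go(3, 1) -> go(1, 0) -> 1

Answer: 1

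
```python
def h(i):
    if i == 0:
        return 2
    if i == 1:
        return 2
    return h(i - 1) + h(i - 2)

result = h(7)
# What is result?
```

Build up from base cases: h(0)=2, h(1)=2, h(2)=4, h(3)=6, h(4)=10, h(5)=16, h(6)=26, ..., h(7)=42

Answer: 42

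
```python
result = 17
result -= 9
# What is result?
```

Trace:
`result = 17` → result = 17
`result -= 9` → result = 8
So result = 8

Answer: 8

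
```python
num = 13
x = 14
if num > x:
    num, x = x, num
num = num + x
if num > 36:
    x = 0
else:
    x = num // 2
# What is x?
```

Trace:
`num = 13` → num = 13
`x = 14` → x = 14
`if num > x: ...` → num > x is False → no variable changes
`num = num + x` → num = 27
`if num > 36: ...` → num > 36 is False, take else branch → x = 13
So x = 13

Answer: 13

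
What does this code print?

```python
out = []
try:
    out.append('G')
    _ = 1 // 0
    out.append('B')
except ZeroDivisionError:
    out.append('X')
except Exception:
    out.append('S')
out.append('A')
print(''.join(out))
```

Execution trace: 'G' (try body) → 'X' (except ZeroDivisionError) → 'A' (after the try/except). Output: GXA

Answer: GXA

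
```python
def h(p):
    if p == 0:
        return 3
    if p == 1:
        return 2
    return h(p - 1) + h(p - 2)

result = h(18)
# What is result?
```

Build up from base cases: h(0)=3, h(1)=2, h(2)=5, h(3)=7, h(4)=12, h(5)=19, h(6)=31, ..., h(18)=9959

Answer: 9959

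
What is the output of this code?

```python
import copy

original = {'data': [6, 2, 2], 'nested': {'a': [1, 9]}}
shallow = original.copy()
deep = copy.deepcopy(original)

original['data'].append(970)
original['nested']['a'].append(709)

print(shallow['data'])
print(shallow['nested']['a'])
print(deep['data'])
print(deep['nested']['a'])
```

Key concept: comparing shallow vs deep copy.
Step by step:
`original = {'data': [6, 2, 2], 'nested': {'a': [1, 9]}}` → original = {'data': [6, 2, 2], 'nested': {'a': [1, 9]}}
`shallow = original.copy()` → shallow = {'data': [6, 2, 2], 'nested': {'a': [1, 9]}}
`deep = copy.deepcopy(original)` → deep = {'data': [6, 2, 2], 'nested': {'a': [1, 9]}}
`original['data'].append(970)` → original = {'data': [6, 2, 2, 970], 'nested': {'a': [1, 9]}}; shallow = {'data': [6, 2, 2, 970], 'nested': {'a': [1, 9]}}
`original['nested']['a'].append(709)` → original = {'data': [6, 2, 2, 970], 'nested': {'a': [1, 9, 709]}}; shallow = {'data': [6, 2, 2, 970], 'nested': {'a': [1, 9, 709]}}
`print(shallow['data'])` → prints [6, 2, 2, 970]
`print(shallow['nested']['a'])` → prints [1, 9, 709]
`print(deep['data'])` → prints [6, 2, 2]
`print(deep['nested']['a'])` → prints [1, 9]

Answer:
[6, 2, 2, 970]
[1, 9, 709]
[6, 2, 2]
[1, 9]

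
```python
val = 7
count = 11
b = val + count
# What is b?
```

Trace:
`val = 7` → val = 7
`count = 11` → count = 11
`b = val + count` → b = 18
So b = 18

Answer: 18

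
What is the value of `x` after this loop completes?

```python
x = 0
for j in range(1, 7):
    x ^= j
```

XOR of 1 to 6
`x` takes the values: 0 → 1 → 3 → 0 → 4 → 1 → 7

Answer: 7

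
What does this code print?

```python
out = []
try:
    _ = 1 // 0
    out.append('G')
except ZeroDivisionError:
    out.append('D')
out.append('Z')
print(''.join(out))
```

Execution trace: 'D' (except ZeroDivisionError) → 'Z' (after the try/except). Output: DZ

Answer: DZ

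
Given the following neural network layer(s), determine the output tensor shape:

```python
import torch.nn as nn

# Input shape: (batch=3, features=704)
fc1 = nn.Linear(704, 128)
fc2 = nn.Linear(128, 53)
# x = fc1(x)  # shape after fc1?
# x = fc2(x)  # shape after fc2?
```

Input: (3, 704) -> after fc1: (3, 128) -> Output: (3, 53)

Answer: (3, 53)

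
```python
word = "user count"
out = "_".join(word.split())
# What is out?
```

Trace:
`word = "user count"` → word = 'user count'
`out = "_".join(word.split())` → out = 'user_count'
So out = 'user_count'

Answer: 'user_count'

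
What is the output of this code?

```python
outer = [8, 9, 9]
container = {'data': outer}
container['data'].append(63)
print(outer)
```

Key concept: dict holds reference to list.
Step by step:
`outer = [8, 9, 9]` → outer = [8, 9, 9]
`container = {'data': outer}` → container = {'data': [8, 9, 9]}
`container['data'].append(63)` → outer = [8, 9, 9, 63]; container = {'data': [8, 9, 9, 63]}
`print(outer)` → prints [8, 9, 9, 63]

Answer: [8, 9, 9, 63]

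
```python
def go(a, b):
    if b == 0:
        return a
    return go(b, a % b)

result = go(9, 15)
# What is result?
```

go(9, 15) -> go(15, 9) -> go(9, 6) -> go(6, 3) -> go(3, 0) -> 3

Answer: 3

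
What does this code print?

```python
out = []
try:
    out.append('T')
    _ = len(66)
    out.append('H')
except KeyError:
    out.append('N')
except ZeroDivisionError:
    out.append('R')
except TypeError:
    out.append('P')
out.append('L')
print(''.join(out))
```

Execution trace: 'T' (try body) → 'P' (except TypeError) → 'L' (after the try/except). Output: TPL

Answer: TPL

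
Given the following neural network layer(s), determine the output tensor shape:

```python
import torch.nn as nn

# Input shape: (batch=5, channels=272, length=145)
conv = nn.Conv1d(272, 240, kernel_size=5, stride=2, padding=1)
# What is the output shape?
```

Input: (5, 272, 145) -> Output: (5, 240, 72)

Answer: (5, 240, 72)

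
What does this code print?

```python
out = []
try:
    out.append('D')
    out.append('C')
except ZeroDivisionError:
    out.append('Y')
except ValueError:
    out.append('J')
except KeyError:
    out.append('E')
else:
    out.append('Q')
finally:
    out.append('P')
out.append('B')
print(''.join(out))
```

Execution trace: 'D' (try body) → 'C' (try body, no exception) → 'Q' (else) → 'P' (finally) → 'B' (after the try/except). Output: DCQPB

Answer: DCQPB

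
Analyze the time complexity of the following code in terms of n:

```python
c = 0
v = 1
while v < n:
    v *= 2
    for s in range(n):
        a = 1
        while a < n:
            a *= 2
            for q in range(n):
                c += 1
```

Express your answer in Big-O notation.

Each loop level contributes: log n × n × log n × n. Multiplying the contributions gives O(n^2 log² n).

Answer: O(n^2 log² n)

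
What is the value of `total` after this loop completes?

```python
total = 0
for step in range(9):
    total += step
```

Sum of 0 to 8 = 36
`total` takes the values: 0 → 1 → 3 → 6 → 10 → 15 → 21 → 28 → 36

Answer: 36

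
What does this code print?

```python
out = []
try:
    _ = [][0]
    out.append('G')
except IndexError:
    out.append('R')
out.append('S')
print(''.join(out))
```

Execution trace: 'R' (except IndexError) → 'S' (after the try/except). Output: RS

Answer: RS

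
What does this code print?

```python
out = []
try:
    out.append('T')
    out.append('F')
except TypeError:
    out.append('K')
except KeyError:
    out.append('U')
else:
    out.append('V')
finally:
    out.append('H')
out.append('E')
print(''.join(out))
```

Execution trace: 'T' (try body) → 'F' (try body, no exception) → 'V' (else) → 'H' (finally) → 'E' (after the try/except). Output: TFVHE

Answer: TFVHE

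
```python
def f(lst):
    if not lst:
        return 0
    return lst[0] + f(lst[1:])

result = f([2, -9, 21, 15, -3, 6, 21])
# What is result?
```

2 + (-9) + 21 + 15 + (-3) + 6 + 21 + 0 = 53

Answer: 53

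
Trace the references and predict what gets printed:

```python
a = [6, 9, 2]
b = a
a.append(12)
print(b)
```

Key concept: basic list aliasing.
Step by step:
`a = [6, 9, 2]` → a = [6, 9, 2]
`b = a` → b = [6, 9, 2] (same object as a)
`a.append(12)` → a = [6, 9, 2, 12] (same object as b); b = [6, 9, 2, 12] (same object as a)
`print(b)` → prints [6, 9, 2, 12]

Answer: [6, 9, 2, 12]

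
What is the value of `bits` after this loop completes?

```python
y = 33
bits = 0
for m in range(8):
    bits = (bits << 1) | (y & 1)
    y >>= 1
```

Reverse lowest 8 bits of 33
`bits` takes the values: 0 → 1 → 2 → 4 → 8 → 16 → 33 → 66 → 132

Answer: 132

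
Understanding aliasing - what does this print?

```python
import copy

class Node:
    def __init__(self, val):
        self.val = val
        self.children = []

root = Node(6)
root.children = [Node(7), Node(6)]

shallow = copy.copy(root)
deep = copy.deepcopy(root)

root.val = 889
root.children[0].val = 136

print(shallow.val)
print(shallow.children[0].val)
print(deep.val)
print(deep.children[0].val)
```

Key concept: deep copy with custom objects.
Step by step:
`root = Node(6)` → root = Node(val=6, children=[])
`root.children = [Node(7), Node(6)]` → root = Node(val=6, children=[Node(val=7, children=[]), Node(val=6, children=[])])
`shallow = copy.copy(root)` → shallow = Node(val=6, children=[Node(val=7, children=[]), Node(val=6, children=[])])
`deep = copy.deepcopy(root)` → deep = Node(val=6, children=[Node(val=7, children=[]), Node(val=6, children=[])])
`root.val = 889` → root = Node(val=889, children=[Node(val=7, children=[]), Node(val=6, children=[])])
`root.children[0].val = 136` → root = Node(val=889, children=[Node(val=136, children=[]), Node(val=6, children=[])]); shallow = Node(val=6, children=[Node(val=136, children=[]), Node(val=6, children=[])])
`print(shallow.val)` → prints 6
`print(shallow.children[0].val)` → prints 136
`print(deep.val)` → prints 6
`print(deep.children[0].val)` → prints 7

Answer:
6
136
6
7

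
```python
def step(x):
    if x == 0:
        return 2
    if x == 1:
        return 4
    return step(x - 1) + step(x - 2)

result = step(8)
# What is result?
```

Build up from base cases: step(0)=2, step(1)=4, step(2)=6, step(3)=10, step(4)=16, step(5)=26, step(6)=42, ..., step(8)=110

Answer: 110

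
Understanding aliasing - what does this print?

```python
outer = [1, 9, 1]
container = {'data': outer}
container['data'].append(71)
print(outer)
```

Key concept: dict holds reference to list.
Step by step:
`outer = [1, 9, 1]` → outer = [1, 9, 1]
`container = {'data': outer}` → container = {'data': [1, 9, 1]}
`container['data'].append(71)` → outer = [1, 9, 1, 71]; container = {'data': [1, 9, 1, 71]}
`print(outer)` → prints [1, 9, 1, 71]

Answer: [1, 9, 1, 71]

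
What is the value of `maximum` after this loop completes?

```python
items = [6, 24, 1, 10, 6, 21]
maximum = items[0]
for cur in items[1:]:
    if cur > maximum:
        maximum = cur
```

Maximum of [6, 24, 1, 10, 6, 21]
`maximum` takes the values: 6 → 24

Answer: 24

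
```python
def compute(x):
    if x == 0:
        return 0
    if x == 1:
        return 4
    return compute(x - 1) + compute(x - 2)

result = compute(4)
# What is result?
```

Build up from base cases: compute(0)=0, compute(1)=4, compute(2)=4, compute(3)=8, compute(4)=12

Answer: 12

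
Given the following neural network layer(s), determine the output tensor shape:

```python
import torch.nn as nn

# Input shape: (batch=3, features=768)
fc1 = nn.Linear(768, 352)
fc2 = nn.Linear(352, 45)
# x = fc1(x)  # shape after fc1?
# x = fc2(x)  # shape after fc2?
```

Input: (3, 768) -> after fc1: (3, 352) -> Output: (3, 45)

Answer: (3, 45)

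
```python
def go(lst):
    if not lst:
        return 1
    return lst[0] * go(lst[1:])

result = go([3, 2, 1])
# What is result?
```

Product over [3, 2, 1] = 3 * 2 * 1 = 6

Answer: 6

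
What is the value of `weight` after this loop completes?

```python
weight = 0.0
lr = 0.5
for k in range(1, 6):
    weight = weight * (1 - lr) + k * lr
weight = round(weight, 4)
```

Moving average with lr=0.5
`weight` takes the values: 0.0 → 0.5 → 1.25 → 2.125 → 3.0625 → 4.03125 → 4.0312

Answer: 4.0312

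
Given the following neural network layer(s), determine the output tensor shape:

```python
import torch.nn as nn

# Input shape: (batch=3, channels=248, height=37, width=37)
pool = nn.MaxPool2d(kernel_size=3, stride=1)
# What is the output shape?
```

Input: (3, 248, 37, 37) -> Output: (3, 248, 35, 35)

Answer: (3, 248, 35, 35)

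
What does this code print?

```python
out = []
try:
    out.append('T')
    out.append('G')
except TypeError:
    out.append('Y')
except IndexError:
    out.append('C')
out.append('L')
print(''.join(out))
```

Execution trace: 'T' (try body) → 'G' (try body, no exception) → 'L' (after the try/except). Output: TGL

Answer: TGL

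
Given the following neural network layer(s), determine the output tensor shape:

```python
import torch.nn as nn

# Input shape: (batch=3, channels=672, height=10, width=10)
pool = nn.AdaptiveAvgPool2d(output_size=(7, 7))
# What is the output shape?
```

Input: (3, 672, 10, 10) -> Output: (3, 672, 7, 7)

Answer: (3, 672, 7, 7)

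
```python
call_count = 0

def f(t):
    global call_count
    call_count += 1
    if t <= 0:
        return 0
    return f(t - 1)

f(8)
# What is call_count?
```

Linear recursion stepping by 1: 9 calls from t=8 down to ≤0.

Answer: 9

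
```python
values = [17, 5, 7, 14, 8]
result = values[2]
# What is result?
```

Trace:
`values = [17, 5, 7, 14, 8]` → values = [17, 5, 7, 14, 8]
`result = values[2]` → result = 7
So result = 7

Answer: 7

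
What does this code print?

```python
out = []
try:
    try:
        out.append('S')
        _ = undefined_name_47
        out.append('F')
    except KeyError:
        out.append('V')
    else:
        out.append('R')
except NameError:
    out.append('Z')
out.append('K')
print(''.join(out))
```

Execution trace: 'S' (try body) → 'Z' (outer except NameError) → 'K' (after the try/except). Output: SZK

Answer: SZK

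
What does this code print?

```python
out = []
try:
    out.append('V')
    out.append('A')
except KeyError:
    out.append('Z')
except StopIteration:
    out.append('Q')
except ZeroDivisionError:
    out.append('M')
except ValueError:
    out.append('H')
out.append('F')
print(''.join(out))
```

Execution trace: 'V' (try body) → 'A' (try body, no exception) → 'F' (after the try/except). Output: VAF

Answer: VAF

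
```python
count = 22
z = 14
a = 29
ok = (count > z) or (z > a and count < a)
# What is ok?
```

Trace:
`count = 22` → count = 22
`z = 14` → z = 14
`a = 29` → a = 29
`ok = (count > z) or (z > a and count < a)` → ok = True
So ok = True

Answer: True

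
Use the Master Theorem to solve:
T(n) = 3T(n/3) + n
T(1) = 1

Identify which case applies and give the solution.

a=3, b=3, f(n)=n. log_3(3) = 1. Since c=1 = 1, Case 2 applies: T(n) = Θ(n^log_b(a) · log n) = O(n log n).

Answer: O(n log n) - Case 2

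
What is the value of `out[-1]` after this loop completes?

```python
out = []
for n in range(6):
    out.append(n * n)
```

Last element of squares 0 to 5
`out` takes the values: [] → [0] → [0, 1] → [0, 1, 4] → [0, 1, 4, 9] → [0, 1, 4, 9, 16] → [0, 1, 4, 9, 16, 25]
So `out[-1]` = 25

Answer: 25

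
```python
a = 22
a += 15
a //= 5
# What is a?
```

Trace:
`a = 22` → a = 22
`a += 15` → a = 37
`a //= 5` → a = 7
So a = 7

Answer: 7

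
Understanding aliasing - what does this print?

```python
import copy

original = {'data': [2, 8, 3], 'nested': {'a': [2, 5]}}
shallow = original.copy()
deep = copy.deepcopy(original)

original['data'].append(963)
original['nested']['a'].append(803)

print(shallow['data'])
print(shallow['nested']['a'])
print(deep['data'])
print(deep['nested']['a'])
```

Key concept: comparing shallow vs deep copy.
Step by step:
`original = {'data': [2, 8, 3], 'nested': {'a': [2, 5]}}` → original = {'data': [2, 8, 3], 'nested': {'a': [2, 5]}}
`shallow = original.copy()` → shallow = {'data': [2, 8, 3], 'nested': {'a': [2, 5]}}
`deep = copy.deepcopy(original)` → deep = {'data': [2, 8, 3], 'nested': {'a': [2, 5]}}
`original['data'].append(963)` → original = {'data': [2, 8, 3, 963], 'nested': {'a': [2, 5]}}; shallow = {'data': [2, 8, 3, 963], 'nested': {'a': [2, 5]}}
`original['nested']['a'].append(803)` → original = {'data': [2, 8, 3, 963], 'nested': {'a': [2, 5, 803]}}; shallow = {'data': [2, 8, 3, 963], 'nested': {'a': [2, 5, 803]}}
`print(shallow['data'])` → prints [2, 8, 3, 963]
`print(shallow['nested']['a'])` → prints [2, 5, 803]
`print(deep['data'])` → prints [2, 8, 3]
`print(deep['nested']['a'])` → prints [2, 5]

Answer:
[2, 8, 3, 963]
[2, 5, 803]
[2, 8, 3]
[2, 5]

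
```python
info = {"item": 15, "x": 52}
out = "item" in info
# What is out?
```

Trace:
`info = {"item": 15, "x": 52}` → info = {'item': 15, 'x': 52}
`out = "item" in info` → out = True
So out = True

Answer: True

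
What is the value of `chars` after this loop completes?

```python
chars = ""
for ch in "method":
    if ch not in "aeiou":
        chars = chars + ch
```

Remove vowels from 'method'
`chars` takes the values: "" → "m" → "mt" → "mth" → "mthd"

Answer: "mthd"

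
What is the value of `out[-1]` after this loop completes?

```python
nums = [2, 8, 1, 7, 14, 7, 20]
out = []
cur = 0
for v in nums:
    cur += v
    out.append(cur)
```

Cumulative sum ends at 59
`out` takes the values: [] → [2] → [2, 10] → [2, 10, 11] → [2, 10, 11, 18] → [2, 10, 11, 18, 32] → [2, 10, 11, 18, 32, 39] → [2, 10, 11, 18, 32, 39, 59]
So `out[-1]` = 59

Answer: 59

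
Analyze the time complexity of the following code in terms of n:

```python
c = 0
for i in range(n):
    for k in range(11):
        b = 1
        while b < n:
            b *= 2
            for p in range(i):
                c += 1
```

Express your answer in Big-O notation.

Each loop level contributes: n × 1 × log n × n. Multiplying the contributions gives O(n^2 log n).

Answer: O(n^2 log n)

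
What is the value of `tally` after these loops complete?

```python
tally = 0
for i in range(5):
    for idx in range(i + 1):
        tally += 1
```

Triangle: 1 + 2 + ... + 5
`tally` takes the values: 0 → 1 → 2 → 3 → 4 → 5 → 6 → 7 → 8 → 9 → 10 → 11 → 12 → 13 → 14 → 15

Answer: 15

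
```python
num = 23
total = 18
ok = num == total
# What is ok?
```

Trace:
`num = 23` → num = 23
`total = 18` → total = 18
`ok = num == total` → ok = False
So ok = False

Answer: False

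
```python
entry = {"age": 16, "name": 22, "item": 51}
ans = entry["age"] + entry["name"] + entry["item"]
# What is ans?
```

Trace:
`entry = {"age": 16, "name": 22, "item": 51}` → entry = {'age': 16, 'name': 22, 'item': 51}
`ans = entry["age"] + entry["name"] + entry["item"]` → ans = 89
So ans = 89

Answer: 89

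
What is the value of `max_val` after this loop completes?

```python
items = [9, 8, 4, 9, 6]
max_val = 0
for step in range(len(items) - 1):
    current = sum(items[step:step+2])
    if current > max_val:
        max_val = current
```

Max sum of 2-element window in [9, 8, 4, 9, 6]
`max_val` takes the values: 0 → 17

Answer: 17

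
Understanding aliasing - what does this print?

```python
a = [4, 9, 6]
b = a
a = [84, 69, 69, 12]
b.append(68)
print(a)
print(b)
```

Key concept: rebinding vs mutation: a is rebound to a new list, b still points at the original.
Step by step:
`a = [4, 9, 6]` → a = [4, 9, 6]
`b = a` → b = [4, 9, 6] (same object as a)
`a = [84, 69, 69, 12]` → a = [84, 69, 69, 12]
`b.append(68)` → b = [4, 9, 6, 68]
`print(a)` → prints [84, 69, 69, 12]
`print(b)` → prints [4, 9, 6, 68]

Answer:
[84, 69, 69, 12]
[4, 9, 6, 68]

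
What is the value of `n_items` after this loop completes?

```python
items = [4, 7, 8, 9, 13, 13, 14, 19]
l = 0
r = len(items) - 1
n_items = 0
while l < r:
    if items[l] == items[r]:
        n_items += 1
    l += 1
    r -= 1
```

Count matching pairs from ends
`n_items` takes the values: 0

Answer: 0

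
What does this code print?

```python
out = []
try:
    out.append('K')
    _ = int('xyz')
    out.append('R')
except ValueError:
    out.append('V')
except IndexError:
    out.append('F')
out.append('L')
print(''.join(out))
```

Execution trace: 'K' (try body) → 'V' (except ValueError) → 'L' (after the try/except). Output: KVL

Answer: KVL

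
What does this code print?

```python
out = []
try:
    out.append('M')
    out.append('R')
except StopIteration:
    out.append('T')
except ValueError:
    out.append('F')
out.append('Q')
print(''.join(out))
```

Execution trace: 'M' (try body) → 'R' (try body, no exception) → 'Q' (after the try/except). Output: MRQ

Answer: MRQ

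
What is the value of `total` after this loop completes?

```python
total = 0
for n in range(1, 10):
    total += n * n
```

Sum of squares 1² to 9² = 285
`total` takes the values: 0 → 1 → 5 → 14 → 30 → 55 → 91 → 140 → 204 → 285

Answer: 285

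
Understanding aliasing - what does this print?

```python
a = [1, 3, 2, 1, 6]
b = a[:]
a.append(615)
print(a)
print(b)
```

Key concept: slice [:] creates copy.
Step by step:
`a = [1, 3, 2, 1, 6]` → a = [1, 3, 2, 1, 6]
`b = a[:]` → b = [1, 3, 2, 1, 6]
`a.append(615)` → a = [1, 3, 2, 1, 6, 615]
`print(a)` → prints [1, 3, 2, 1, 6, 615]
`print(b)` → prints [1, 3, 2, 1, 6]

Answer:
[1, 3, 2, 1, 6, 615]
[1, 3, 2, 1, 6]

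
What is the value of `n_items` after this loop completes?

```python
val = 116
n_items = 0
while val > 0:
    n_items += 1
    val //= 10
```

Count digits by repeated division by 10
`n_items` takes the values: 0 → 1 → 2 → 3

Answer: 3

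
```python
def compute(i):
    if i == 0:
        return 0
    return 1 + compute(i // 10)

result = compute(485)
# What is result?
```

Count of digits of 485: 3

Answer: 3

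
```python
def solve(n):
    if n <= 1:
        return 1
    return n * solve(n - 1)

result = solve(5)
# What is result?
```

solve(5) = 5 * 4 * 3 * 2 * 1 = 120

Answer: 120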